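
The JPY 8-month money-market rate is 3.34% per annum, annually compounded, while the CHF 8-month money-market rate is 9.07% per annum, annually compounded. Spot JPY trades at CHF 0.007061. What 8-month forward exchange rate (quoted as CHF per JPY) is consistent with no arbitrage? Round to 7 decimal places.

0.0073197

T = 8/12 years.
Growth of 1 CHF over T: (1 + 0.0907)^(8/12) = 1.0595876.
JPY accumulates by (1 + 0.0334)^(8/12) = 1.0221445.
Forward (CHF per JPY) = 0.007061 × 1.0595876 / 1.0221445 = 0.007319658.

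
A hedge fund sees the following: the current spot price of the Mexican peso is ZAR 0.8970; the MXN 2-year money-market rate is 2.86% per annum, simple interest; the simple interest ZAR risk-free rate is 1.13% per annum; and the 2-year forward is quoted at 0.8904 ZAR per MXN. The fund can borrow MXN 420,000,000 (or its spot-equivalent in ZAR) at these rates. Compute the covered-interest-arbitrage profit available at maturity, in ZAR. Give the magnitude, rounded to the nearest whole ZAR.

ZAR 10,104,646

T = 2 years.
Route A — deposit MXN, sell forward: 420,000,000 × 1.057200 × 0.8904 = ZAR 395,358,969.60.
Route B — convert at spot, deposit ZAR: 420,000,000 × 0.8970 × 1.022600 = ZAR 385,254,324.00.
The quoted forward overvalues MXN, so borrow ZAR, buy MXN at spot, deposit the MXN at 2.86%, and sell the proceeds forward at 0.8904.
The gap between the two covered legs is ZAR 10,104,646.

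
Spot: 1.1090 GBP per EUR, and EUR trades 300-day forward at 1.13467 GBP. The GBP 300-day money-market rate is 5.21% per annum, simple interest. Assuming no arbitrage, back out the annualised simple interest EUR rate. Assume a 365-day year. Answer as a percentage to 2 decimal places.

2.34%

T = 300/365 years.
By CIP, F/S equals the GBP-to-EUR growth ratio: 1.13467/1.109 = 1.0231470.
The GBP side grows by 1 + 0.0521×300/365 = 1.0428219.
So the EUR growth factor = 1.0192298.
(1.0192298 − 1)/T = 0.023396, i.e. 2.34%.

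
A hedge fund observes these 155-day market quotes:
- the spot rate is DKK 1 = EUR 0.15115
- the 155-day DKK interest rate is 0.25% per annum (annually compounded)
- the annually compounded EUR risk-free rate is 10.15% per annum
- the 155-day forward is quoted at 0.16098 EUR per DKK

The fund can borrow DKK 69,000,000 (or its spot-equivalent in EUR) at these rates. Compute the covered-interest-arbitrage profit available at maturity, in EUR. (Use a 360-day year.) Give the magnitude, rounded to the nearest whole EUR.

T = 155/360 years.
Keep in DKK, deliver into the forward: 69,000,000·1.0010756237·0.16098 = EUR 11,119,567.62.
Swap to EUR now, deposit: 69,000,000·0.15115·1.0425014324 = EUR 10,872,612.31.
The quoted forward overvalues DKK, so borrow EUR, buy DKK at spot, deposit the DKK at 0.25%, and sell the proceeds forward at 0.16098.
Arbitrage profit = |11,119,567.62 − 10,872,612.31| = EUR 246,955.

EUR 246,955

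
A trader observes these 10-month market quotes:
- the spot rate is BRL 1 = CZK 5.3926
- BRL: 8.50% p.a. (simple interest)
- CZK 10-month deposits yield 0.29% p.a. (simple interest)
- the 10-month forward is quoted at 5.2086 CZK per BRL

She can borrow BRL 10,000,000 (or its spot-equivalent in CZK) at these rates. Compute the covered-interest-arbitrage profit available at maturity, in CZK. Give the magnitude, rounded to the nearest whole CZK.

T = 10/12 years.
Keep in BRL, deliver into the forward: 10,000,000·1.0708333333·5.2086 = CZK 55,775,425.00.
Swap to CZK now, deposit: 10,000,000·5.3926·1.0024166667 = CZK 54,056,321.17.
The quoted forward overvalues BRL, so borrow CZK, buy BRL at spot, deposit the BRL at 8.50%, and sell the proceeds forward at 5.2086.
The gap between the two covered legs is CZK 1,719,104.

CZK 1,719,104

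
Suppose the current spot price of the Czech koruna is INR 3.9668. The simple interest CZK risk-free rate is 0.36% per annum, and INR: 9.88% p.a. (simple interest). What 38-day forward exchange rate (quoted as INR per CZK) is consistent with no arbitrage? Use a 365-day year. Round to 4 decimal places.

T = 38/365 years.
INR growth factor: 1 + 0.0988×38/365 = 1.010286.
CZK growth factor: 1 + 0.0036×38/365 = 1.0003748.
Forward (INR per CZK) = 3.9668 × 1.010286 / 1.0003748 = 4.006101.

4.0061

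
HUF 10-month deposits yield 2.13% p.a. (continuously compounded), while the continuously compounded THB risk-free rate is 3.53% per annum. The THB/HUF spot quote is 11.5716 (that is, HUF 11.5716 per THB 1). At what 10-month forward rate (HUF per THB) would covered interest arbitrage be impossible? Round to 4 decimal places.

T = 10/12 years.
HUF growth factor: e^(0.0213×10/12) = 1.01790847.
Growth of 1 THB over T: e^(0.0353×10/12) = 1.02985361.
So F = 11.5716 × 1.01790847 / 1.02985361 = 11.437382 (HUF/THB).

11.4374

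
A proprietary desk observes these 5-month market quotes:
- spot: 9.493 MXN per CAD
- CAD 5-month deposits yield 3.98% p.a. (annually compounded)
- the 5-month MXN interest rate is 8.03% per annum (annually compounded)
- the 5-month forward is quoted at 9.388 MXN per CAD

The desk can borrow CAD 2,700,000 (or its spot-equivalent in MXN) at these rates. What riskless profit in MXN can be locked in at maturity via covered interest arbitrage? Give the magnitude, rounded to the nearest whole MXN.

MXN 706,230

T = 5/12 years.
Route A — deposit CAD, sell forward: 2,700,000 × 1.0163947711 × 9.388 = MXN 25,763,168.10.
Route B — convert at spot, deposit MXN: 2,700,000 × 9.493 × 1.0327062927 = MXN 26,469,398.26.
The quoted forward undervalues CAD, so borrow CAD, convert to MXN at spot, deposit the MXN at 8.03%, and buy CAD forward at 9.388 to cover the loan.
Profit = 26,469,398.26 − 25,763,168.10 = MXN 706,230.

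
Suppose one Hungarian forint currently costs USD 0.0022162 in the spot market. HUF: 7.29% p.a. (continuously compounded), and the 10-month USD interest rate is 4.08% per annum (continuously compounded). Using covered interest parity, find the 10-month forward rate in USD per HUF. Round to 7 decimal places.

T = 10/12 years.
USD accumulates by e^(0.0408×10/12) = 1.0345846.
Growth of 1 HUF over T: e^(0.0729×10/12) = 1.0626332.
Forward (USD per HUF) = 0.0022162 × 1.0345846 / 1.0626332 = 0.002157703.

0.0021577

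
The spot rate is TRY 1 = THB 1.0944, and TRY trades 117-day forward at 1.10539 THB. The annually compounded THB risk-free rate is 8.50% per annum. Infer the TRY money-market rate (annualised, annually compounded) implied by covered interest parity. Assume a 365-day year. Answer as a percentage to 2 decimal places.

T = 117/365 years.
F/S = 1.10539/1.0944 = 1.0100420 = (growth of THB) / (growth of TRY).
THB growth factor: (1 + 0.0850)^(117/365) = 1.0264952.
So the TRY growth factor = 1.0162896.
r = 1.0162896^(365/117) − 1 = 0.051701 → 5.17%.

5.17%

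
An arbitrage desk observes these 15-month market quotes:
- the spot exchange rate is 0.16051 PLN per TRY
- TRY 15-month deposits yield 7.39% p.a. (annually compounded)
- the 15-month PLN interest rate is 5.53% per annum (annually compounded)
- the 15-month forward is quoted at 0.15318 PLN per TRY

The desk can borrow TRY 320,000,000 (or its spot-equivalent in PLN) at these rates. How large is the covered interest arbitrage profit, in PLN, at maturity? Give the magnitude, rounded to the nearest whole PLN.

T = 15/12 years.
Keep in TRY, deliver into the forward: 320,000,000·1.093213039·0.15318 = PLN 53,586,679.46.
Swap to PLN now, deposit: 320,000,000·0.16051·1.0695963757 = PLN 54,937,892.56.
The quoted forward undervalues TRY, so borrow TRY, convert to PLN at spot, deposit the PLN at 5.53%, and buy TRY forward at 0.15318 to cover the loan.
Profit = 54,937,892.56 − 53,586,679.46 = PLN 1,351,213.

PLN 1,351,213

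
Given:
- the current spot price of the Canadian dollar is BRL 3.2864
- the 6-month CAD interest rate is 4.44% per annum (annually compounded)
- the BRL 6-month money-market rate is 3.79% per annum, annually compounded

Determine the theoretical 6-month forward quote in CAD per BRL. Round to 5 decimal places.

0.30524

T = 6/12 years.
BRL accumulates by (1 + 0.0379)^(6/12) = 1.0187738.
CAD growth factor: (1 + 0.0444)^(6/12) = 1.0219589.
CIP: F = S · (grow BRL)/(grow CAD) = 3.2864 × 1.0187738/1.0219589 = 3.276157 BRL per CAD.
Quoted the other way: 1/3.276157 = 0.30524 CAD per BRL.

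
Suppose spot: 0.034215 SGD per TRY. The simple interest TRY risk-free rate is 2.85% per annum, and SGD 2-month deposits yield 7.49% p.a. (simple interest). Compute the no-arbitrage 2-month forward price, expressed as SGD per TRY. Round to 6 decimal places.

T = 2/12 years.
Growth of 1 SGD over T: 1 + 0.0749×2/12 = 1.0124833.
TRY growth factor: 1 + 0.0285×2/12 = 1.004750.
So F = 0.034215 × 1.0124833 / 1.004750 = 0.03447834 (SGD/TRY).

0.034478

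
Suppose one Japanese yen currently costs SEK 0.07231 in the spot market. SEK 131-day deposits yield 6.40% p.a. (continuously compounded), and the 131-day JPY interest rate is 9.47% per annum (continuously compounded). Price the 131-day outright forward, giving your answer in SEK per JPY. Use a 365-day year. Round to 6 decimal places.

T = 131/365 years.
Growth of 1 SEK over T: e^(0.0640×131/365) = 1.0232357.
JPY accumulates by e^(0.0947×131/365) = 1.0345724.
CIP: F = S · (grow SEK)/(grow JPY) = 0.07231 × 1.0232357/1.0345724 = 0.07151764 SEK per JPY.

0.071518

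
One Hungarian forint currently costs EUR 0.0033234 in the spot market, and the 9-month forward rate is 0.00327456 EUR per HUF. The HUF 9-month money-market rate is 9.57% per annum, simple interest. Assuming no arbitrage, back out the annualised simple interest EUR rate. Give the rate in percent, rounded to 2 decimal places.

7.47%

T = 9/12 years.
By CIP, F/S equals the EUR-to-HUF growth ratio: 0.00327456/0.0033234 = 0.9853042.
HUF growth factor: 1 + 0.0957×9/12 = 1.071775.
So the EUR growth factor = 1.0560244.
(1.0560244 − 1)/T = 0.074699, i.e. 7.47%.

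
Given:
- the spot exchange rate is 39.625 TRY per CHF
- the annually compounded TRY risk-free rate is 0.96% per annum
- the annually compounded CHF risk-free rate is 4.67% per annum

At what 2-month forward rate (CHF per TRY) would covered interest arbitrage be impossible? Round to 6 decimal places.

T = 2/12 years.
Growth of 1 TRY over T: (1 + 0.0096)^(2/12) = 1.0015936.
CHF accumulates by (1 + 0.0467)^(2/12) = 1.0076361.
So F = 39.625 × 1.0015936 / 1.0076361 = 39.38738 (TRY/CHF).
Quoted the other way: 1/39.38738 = 0.025389 CHF per TRY.

0.025389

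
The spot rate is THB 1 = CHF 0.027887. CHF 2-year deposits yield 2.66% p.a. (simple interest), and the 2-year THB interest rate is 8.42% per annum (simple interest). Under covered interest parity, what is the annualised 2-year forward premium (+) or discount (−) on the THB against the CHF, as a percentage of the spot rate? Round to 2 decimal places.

T = 2 years.
CIP forward (CHF per THB) = 0.027887 × 1.053200/1.168400 = 0.025137443.
Annualised premium = (F − S)/S × (1/T) = (0.025137443 − 0.027887)/0.027887 ÷ 2 = -4.93%.

-4.93%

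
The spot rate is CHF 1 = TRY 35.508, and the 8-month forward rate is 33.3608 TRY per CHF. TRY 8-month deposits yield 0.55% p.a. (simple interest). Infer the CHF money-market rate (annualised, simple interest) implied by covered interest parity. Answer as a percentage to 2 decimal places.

T = 8/12 years.
By CIP, F/S equals the TRY-to-CHF growth ratio: 33.3608/35.508 = 0.9395291.
TRY growth factor: 1 + 0.0055×8/12 = 1.0036667.
So the CHF growth factor = 1.0682657.
(1.0682657 − 1)/T = 0.102399, i.e. 10.24%.

10.24%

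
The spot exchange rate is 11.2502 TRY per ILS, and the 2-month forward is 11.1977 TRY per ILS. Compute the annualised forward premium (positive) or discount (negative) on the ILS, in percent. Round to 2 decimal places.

-2.80%

T = 2/12 years.
Period premium: (11.1977 − 11.2502)/11.2502 = -0.0046666.
×(1/T) gives -2.80% p.a.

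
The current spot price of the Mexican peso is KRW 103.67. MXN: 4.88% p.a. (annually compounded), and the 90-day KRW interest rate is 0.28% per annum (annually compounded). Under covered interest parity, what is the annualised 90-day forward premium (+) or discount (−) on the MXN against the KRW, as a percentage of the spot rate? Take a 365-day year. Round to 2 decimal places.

T = 90/365 years.
F = S · g_KRW/g_MXN = 103.67 × 1.0006897/1.0118178 = 102.52982.
Annualised premium = (F − S)/S × (1/T) = (102.52982 − 103.67)/103.67 ÷ (90/365) = -4.46%.

-4.46%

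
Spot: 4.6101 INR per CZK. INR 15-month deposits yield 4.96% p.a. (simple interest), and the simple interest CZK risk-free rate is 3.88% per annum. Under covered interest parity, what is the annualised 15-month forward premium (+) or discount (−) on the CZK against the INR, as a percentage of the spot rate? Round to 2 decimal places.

+1.03%

T = 15/12 years.
F = S · g_INR/g_CZK = 4.6101 × 1.062000/1.048500 = 4.6694575.
(F − S)/S ÷ T = (4.6694575 − 4.6101)/4.6101/(15/12) = 0.010300 → 1.03%.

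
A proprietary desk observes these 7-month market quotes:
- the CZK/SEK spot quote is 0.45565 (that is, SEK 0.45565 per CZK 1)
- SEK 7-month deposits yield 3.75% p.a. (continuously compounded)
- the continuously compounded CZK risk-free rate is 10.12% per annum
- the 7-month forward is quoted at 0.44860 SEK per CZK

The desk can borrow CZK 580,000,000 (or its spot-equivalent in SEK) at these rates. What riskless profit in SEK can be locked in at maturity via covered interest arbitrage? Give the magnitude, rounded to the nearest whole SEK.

T = 7/12 years.
Route A — deposit CZK, sell forward: 580,000,000 × 1.0608106005 × 0.44860 = SEK 276,010,188.52.
Route B — convert at spot, deposit SEK: 580,000,000 × 0.45565 × 1.02211601198 = SEK 270,121,753.30.
The quoted forward overvalues CZK, so borrow SEK, buy CZK at spot, deposit the CZK at 10.12%, and sell the proceeds forward at 0.44860.
The gap between the two covered legs is SEK 5,888,435.

SEK 5,888,435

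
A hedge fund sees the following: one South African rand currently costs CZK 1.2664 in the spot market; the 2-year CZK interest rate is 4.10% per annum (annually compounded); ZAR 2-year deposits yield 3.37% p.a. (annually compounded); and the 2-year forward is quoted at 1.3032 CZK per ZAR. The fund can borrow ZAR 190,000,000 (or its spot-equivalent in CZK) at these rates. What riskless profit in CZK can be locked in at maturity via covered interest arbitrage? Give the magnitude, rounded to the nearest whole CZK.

T = 2 years.
Invest the ZAR and cover forward: 190,000,000 × 1.06853569 × 1.3032 = CZK 264,577,985.13.
Convert at spot and invest in CZK: 190,000,000 × 1.2664 × 1.083681 = CZK 260,750,987.50.
The quoted forward overvalues ZAR, so borrow CZK, buy ZAR at spot, deposit the ZAR at 3.37%, and sell the proceeds forward at 1.3032.
Arbitrage profit = |264,577,985.13 − 260,750,987.50| = CZK 3,826,998.

CZK 3,826,998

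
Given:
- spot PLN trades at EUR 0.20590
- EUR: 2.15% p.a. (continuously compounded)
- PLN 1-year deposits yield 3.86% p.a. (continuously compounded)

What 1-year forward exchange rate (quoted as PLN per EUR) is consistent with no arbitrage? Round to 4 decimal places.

T = 1 year.
Growth of 1 EUR over T: e^(0.0215×1) = 1.0217328.
PLN growth factor: e^(0.0386×1) = 1.0393547.
CIP: F = S · (grow EUR)/(grow PLN) = 0.2059 × 1.0217328/1.0393547 = 0.2024090 EUR per PLN.
Invert for PLN per EUR: 1 / 0.2024090 = 4.9405.

4.9405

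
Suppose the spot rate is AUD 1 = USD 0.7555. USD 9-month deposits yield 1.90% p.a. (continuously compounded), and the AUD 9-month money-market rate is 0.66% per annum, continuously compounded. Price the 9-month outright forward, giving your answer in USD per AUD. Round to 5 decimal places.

T = 9/12 years.
USD accumulates by e^(0.0190×9/12) = 1.014352.
AUD growth factor: e^(0.0066×9/12) = 1.0049623.
Forward (USD per AUD) = 0.7555 × 1.014352 / 1.0049623 = 0.7625589.

0.76256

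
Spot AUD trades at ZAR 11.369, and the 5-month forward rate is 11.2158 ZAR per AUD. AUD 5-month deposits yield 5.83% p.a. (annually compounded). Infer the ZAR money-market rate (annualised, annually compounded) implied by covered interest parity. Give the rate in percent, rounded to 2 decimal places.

T = 5/12 years.
CIP gives F = S · g_ZAR/g_AUD, so g_ZAR/g_AUD = 11.2158/11.369 = 0.9865248.
AUD growth factor: (1 + 0.0583)^(5/12) = 1.0238909.
So the ZAR growth factor = 1.0100938.
Annualise: 1.0100938^(12/5) − 1 = 0.024397 = 2.44%.

2.44%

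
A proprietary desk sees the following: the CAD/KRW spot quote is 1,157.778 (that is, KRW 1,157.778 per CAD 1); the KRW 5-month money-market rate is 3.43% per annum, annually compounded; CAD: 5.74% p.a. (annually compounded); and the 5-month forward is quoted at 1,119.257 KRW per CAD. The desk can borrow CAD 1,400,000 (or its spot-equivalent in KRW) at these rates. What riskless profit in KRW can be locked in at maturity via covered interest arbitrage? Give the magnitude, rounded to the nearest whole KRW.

T = 5/12 years.
Invest the CAD and cover forward: 1,400,000 × 1.0235279599 × 1119.257 = KRW 1,603,827,167.34.
Convert at spot and invest in KRW: 1,400,000 × 1157.778 × 1.014151222756 = KRW 1,643,826,764.13.
The quoted forward undervalues CAD, so borrow CAD, convert to KRW at spot, deposit the KRW at 3.43%, and buy CAD forward at 1,119.257 to cover the loan.
The gap between the two covered legs is KRW 39,999,597.

KRW 39,999,597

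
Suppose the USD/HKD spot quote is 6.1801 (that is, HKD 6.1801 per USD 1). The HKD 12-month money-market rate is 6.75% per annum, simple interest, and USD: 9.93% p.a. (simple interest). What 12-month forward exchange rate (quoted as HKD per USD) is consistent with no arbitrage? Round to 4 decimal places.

6.0013

T = 1 year.
HKD growth factor: 1 + 0.0675×1 = 1.067500.
Growth of 1 USD over T: 1 + 0.0993×1 = 1.099300.
Forward (HKD per USD) = 6.1801 × 1.067500 / 1.099300 = 6.001325.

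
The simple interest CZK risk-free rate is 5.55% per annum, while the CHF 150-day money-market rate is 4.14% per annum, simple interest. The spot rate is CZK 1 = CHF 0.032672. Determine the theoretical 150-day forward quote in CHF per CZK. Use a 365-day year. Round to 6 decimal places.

0.032487

T = 150/365 years.
CHF growth factor: 1 + 0.0414×150/365 = 1.0170137.
CZK growth factor: 1 + 0.0555×150/365 = 1.0228082.
CIP: F = S · (grow CHF)/(grow CZK) = 0.032672 × 1.0170137/1.0228082 = 0.03248690 CHF per CZK.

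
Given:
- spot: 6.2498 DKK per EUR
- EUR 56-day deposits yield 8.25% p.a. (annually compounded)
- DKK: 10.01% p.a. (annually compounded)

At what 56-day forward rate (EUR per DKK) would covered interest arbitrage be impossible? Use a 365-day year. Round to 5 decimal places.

T = 56/365 years.
DKK accumulates by (1 + 0.1001)^(56/365) = 1.0147445.
Growth of 1 EUR over T: (1 + 0.0825)^(56/365) = 1.0122367.
Forward (DKK per EUR) = 6.2498 × 1.0147445 / 1.0122367 = 6.265284.
Quoted the other way: 1/6.265284 = 0.15961 EUR per DKK.

0.15961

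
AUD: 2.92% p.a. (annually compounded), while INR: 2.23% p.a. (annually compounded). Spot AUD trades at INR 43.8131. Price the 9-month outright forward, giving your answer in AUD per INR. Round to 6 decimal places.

T = 9/12 years.
INR accumulates by (1 + 0.0223)^(9/12) = 1.0166788.
AUD growth factor: (1 + 0.0292)^(9/12) = 1.021821.
So F = 43.8131 × 1.0166788 / 1.021821 = 43.59262 (INR/AUD).
Quoted the other way: 1/43.59262 = 0.022940 AUD per INR.

0.022940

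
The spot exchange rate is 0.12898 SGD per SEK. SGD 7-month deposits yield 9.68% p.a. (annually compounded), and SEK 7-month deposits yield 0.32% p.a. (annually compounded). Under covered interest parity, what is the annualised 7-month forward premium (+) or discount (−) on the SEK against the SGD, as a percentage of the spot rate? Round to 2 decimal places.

T = 7/12 years.
F = S · g_SGD/g_SEK = 0.12898 × 1.0553771/1.0018654 = 0.13586909.
Annualised premium = (F − S)/S × (1/T) = (0.13586909 − 0.12898)/0.12898 ÷ (7/12) = 9.16%.

+9.16%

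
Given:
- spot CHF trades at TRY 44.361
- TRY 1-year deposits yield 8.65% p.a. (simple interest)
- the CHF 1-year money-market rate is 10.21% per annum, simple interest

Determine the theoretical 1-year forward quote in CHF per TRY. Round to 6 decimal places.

T = 1 year.
TRY growth factor: 1 + 0.0865×1 = 1.086500.
Growth of 1 CHF over T: 1 + 0.1021×1 = 1.102100.
CIP: F = S · (grow TRY)/(grow CHF) = 44.361 × 1.086500/1.102100 = 43.73308 TRY per CHF.
Invert for CHF per TRY: 1 / 43.73308 = 0.022866.

0.022866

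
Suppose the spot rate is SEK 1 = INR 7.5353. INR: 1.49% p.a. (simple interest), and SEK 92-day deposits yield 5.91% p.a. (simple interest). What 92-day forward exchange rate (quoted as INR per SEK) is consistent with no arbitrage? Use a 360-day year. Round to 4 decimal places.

7.4515

T = 92/360 years.
Growth of 1 INR over T: 1 + 0.0149×92/360 = 1.0038078.
Growth of 1 SEK over T: 1 + 0.0591×92/360 = 1.0151033.
So F = 7.5353 × 1.0038078 / 1.0151033 = 7.451451 (INR/SEK).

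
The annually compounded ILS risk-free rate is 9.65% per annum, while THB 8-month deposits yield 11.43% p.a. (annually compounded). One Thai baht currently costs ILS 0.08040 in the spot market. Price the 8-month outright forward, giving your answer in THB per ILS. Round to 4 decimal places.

T = 8/12 years.
Growth of 1 ILS over T: (1 + 0.0965)^(8/12) = 1.06334067.
THB accumulates by (1 + 0.1143)^(8/12) = 1.07481756.
CIP: F = S · (grow ILS)/(grow THB) = 0.0804 × 1.06334067/1.07481756 = 0.079541490 ILS per THB.
Quoted the other way: 1/0.079541490 = 12.5721 THB per ILS.

12.5721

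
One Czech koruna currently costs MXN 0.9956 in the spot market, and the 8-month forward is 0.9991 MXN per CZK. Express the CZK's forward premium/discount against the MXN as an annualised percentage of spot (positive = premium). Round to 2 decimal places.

T = 8/12 years.
CZK trades forward at +0.35155% vs spot over the period.
Per annum: 0.0035155 / (8/12) = 0.005273 = 0.53%.

+0.53%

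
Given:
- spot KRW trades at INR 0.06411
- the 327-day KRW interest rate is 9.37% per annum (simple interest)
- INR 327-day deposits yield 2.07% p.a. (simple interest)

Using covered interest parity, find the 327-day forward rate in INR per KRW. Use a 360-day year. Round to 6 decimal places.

T = 327/360 years.
INR accumulates by 1 + 0.0207×327/360 = 1.0188025.
Growth of 1 KRW over T: 1 + 0.0937×327/360 = 1.0851108.
So F = 0.06411 × 1.0188025 / 1.0851108 = 0.06019240 (INR/KRW).

0.060192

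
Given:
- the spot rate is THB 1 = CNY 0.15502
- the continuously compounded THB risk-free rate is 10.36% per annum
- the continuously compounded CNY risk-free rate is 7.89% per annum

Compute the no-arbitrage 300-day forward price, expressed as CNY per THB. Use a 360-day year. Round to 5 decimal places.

0.15186

T = 300/360 years.
CNY growth factor: e^(0.0789×300/360) = 1.0679597.
THB growth factor: e^(0.1036×300/360) = 1.0901697.
CIP: F = S · (grow CNY)/(grow THB) = 0.15502 × 1.0679597/1.0901697 = 0.1518618 CNY per THB.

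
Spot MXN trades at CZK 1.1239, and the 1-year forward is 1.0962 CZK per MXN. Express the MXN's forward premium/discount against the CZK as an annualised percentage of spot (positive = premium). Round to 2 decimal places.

-2.46%

T = 1 year.
MXN trades forward at -2.46463% vs spot over the period.
Annualise by dividing by T: -0.0246463 / 1 = -0.024646 → -2.46%.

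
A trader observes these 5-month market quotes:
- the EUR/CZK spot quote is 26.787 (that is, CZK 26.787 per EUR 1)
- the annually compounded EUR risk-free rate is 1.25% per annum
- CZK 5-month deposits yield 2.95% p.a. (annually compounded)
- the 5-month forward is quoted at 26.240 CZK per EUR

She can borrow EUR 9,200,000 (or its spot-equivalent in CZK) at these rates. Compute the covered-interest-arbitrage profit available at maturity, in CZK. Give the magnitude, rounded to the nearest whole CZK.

CZK 6,783,119

T = 5/12 years.
Keep in EUR, deliver into the forward: 9,200,000·1.00518946889·26.240 = CZK 242,660,779.31.
Swap to CZK now, deposit: 9,200,000·26.787·1.01218752301 = CZK 249,443,898.05.
The quoted forward undervalues EUR, so borrow EUR, convert to CZK at spot, deposit the CZK at 2.95%, and buy EUR forward at 26.240 to cover the loan.
The gap between the two covered legs is CZK 6,783,119.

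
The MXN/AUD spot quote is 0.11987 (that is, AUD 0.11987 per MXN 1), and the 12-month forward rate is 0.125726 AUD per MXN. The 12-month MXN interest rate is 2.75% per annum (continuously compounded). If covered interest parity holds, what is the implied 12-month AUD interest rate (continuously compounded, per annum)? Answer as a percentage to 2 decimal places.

T = 1 year.
By CIP, F/S equals the AUD-to-MXN growth ratio: 0.125726/0.11987 = 1.0488529.
MXN growth factor: e^(0.0275×1) = 1.0278816.
That pins the AUD growth at 1.0780966.
r = ln(1.0780966)/1 = 0.075197 → 7.52%.

7.52%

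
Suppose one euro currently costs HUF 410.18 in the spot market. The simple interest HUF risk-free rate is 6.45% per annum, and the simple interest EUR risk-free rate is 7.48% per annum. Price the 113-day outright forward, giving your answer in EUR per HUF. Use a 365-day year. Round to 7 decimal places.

0.0024456

T = 113/365 years.
HUF growth factor: 1 + 0.0645×113/365 = 1.0199685.
EUR accumulates by 1 + 0.0748×113/365 = 1.0231573.
CIP: F = S · (grow HUF)/(grow EUR) = 410.18 × 1.0199685/1.0231573 = 408.9016 HUF per EUR.
Invert for EUR per HUF: 1 / 408.9016 = 0.0024456.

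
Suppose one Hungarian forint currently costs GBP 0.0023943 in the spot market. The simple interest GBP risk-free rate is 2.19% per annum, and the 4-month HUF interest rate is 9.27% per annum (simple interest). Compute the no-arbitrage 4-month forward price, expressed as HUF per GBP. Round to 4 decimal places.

T = 4/12 years.
Growth of 1 GBP over T: 1 + 0.0219×4/12 = 1.007300.
HUF accumulates by 1 + 0.0927×4/12 = 1.030900.
So F = 0.0023943 × 1.007300 / 1.030900 = 0.00233948820 (GBP/HUF).
Invert for HUF per GBP: 1 / 0.00233948820 = 427.4439.

427.4439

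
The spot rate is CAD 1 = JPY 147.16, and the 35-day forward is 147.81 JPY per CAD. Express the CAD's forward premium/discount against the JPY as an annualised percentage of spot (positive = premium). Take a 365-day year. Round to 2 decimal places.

T = 35/365 years.
CAD trades forward at +0.44170% vs spot over the period.
×(1/T) gives 4.61% p.a.

+4.61%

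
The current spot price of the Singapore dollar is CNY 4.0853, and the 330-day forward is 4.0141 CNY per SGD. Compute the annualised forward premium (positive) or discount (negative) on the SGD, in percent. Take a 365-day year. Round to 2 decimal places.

-1.93%

T = 330/365 years.
SGD trades forward at -1.74283% vs spot over the period.
×(1/T) gives -1.93% p.a.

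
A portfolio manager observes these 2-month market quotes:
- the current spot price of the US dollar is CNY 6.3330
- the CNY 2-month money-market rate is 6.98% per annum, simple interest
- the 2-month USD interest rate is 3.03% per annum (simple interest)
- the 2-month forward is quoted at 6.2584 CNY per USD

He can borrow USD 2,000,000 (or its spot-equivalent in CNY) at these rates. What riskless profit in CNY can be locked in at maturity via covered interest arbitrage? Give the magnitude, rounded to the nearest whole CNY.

T = 2/12 years.
Invest the USD and cover forward: 2,000,000 × 1.005050 × 6.2584 = CNY 12,580,009.84.
Convert at spot and invest in CNY: 2,000,000 × 6.3330 × 1.0116333333 = CNY 12,813,347.80.
The quoted forward undervalues USD, so borrow USD, convert to CNY at spot, deposit the CNY at 6.98%, and buy USD forward at 6.2584 to cover the loan.
Profit = 12,813,347.80 − 12,580,009.84 = CNY 233,338.

CNY 233,338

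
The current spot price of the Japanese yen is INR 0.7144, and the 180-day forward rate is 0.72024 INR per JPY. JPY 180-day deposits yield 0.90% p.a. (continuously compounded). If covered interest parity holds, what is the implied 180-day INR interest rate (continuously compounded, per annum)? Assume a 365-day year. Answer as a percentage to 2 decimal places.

T = 180/365 years.
By CIP, F/S equals the INR-to-JPY growth ratio: 0.72024/0.7144 = 1.0081747.
JPY growth factor: e^(0.0090×180/365) = 1.0044482.
That pins the INR growth at 1.0126593.
r = ln(1.0126593)/(180/365) = 0.025509 → 2.55%.

2.55%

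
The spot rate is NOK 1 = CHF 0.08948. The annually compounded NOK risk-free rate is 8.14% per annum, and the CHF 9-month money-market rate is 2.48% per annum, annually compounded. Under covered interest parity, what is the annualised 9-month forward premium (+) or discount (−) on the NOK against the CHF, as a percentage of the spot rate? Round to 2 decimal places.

-5.27%

T = 9/12 years.
CIP forward (CHF per NOK) = 0.08948 × 1.0185429/1.060449 = 0.08594399.
Annualised premium = (F − S)/S × (1/T) = (0.08594399 − 0.08948)/0.08948 ÷ (9/12) = -5.27%.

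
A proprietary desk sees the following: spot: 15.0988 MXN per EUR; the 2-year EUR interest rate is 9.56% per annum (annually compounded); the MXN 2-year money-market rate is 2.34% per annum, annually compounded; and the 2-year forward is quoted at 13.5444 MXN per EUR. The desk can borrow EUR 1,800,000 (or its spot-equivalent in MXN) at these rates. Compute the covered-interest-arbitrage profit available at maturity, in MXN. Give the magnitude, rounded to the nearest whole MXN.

MXN 799,533

T = 2 years.
Invest the EUR and cover forward: 1,800,000 × 1.20033936 × 13.5444 = MXN 29,264,177.57.
Convert at spot and invest in MXN: 1,800,000 × 15.0988 × 1.04734756 = MXN 28,464,644.41.
The quoted forward overvalues EUR, so borrow MXN, buy EUR at spot, deposit the EUR at 9.56%, and sell the proceeds forward at 13.5444.
Arbitrage profit = |29,264,177.57 − 28,464,644.41| = MXN 799,533.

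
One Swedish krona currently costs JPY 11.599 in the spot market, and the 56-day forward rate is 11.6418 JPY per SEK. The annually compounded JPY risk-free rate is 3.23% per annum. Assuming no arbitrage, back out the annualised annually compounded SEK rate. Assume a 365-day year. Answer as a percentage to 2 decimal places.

0.78%

T = 56/365 years.
F/S = 11.6418/11.599 = 1.0036900 = (growth of JPY) / (growth of SEK).
The JPY side grows by (1 + 0.0323)^(56/365) = 1.0048892.
That pins the SEK growth at 1.0011948.
Annualise: 1.0011948^(365/56) − 1 = 0.007813 = 0.78%.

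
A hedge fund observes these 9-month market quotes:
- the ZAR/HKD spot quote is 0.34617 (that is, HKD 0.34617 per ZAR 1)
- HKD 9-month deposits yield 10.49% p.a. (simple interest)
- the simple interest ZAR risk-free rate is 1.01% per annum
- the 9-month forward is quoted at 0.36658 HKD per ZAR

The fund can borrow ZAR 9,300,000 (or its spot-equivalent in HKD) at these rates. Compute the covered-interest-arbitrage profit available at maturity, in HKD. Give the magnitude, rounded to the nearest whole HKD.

T = 9/12 years.
Route A — deposit ZAR, sell forward: 9,300,000 × 1.007575 × 0.36658 = HKD 3,435,018.64.
Route B — convert at spot, deposit HKD: 9,300,000 × 0.34617 × 1.078675 = HKD 3,472,665.80.
The quoted forward undervalues ZAR, so borrow ZAR, convert to HKD at spot, deposit the HKD at 10.49%, and buy ZAR forward at 0.36658 to cover the loan.
Profit = 3,472,665.80 − 3,435,018.64 = HKD 37,647.

HKD 37,647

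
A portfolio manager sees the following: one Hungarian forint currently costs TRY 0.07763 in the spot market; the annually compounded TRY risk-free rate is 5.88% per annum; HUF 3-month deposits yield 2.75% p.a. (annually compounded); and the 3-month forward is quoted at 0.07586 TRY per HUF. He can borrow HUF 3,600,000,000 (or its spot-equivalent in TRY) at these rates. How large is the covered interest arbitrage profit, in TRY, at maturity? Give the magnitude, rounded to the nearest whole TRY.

TRY 8,534,103

T = 3/12 years.
Keep in HUF, deliver into the forward: 3,600,000,000·1.00680521782·0.07586 = TRY 274,954,477.77.
Swap to TRY now, deposit: 3,600,000,000·0.07763·1.01438655233 = TRY 283,488,581.01.
The quoted forward undervalues HUF, so borrow HUF, convert to TRY at spot, deposit the TRY at 5.88%, and buy HUF forward at 0.07586 to cover the loan.
The gap between the two covered legs is TRY 8,534,103.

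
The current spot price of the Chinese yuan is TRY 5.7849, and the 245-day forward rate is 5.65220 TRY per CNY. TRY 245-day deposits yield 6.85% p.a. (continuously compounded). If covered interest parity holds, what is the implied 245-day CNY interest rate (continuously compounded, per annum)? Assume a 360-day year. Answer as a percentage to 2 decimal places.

10.26%

T = 245/360 years.
F/S = 5.6522/5.7849 = 0.9770610 = (growth of TRY) / (growth of CNY).
TRY growth factor: e^(0.0685×245/360) = 1.0477218.
That pins the CNY growth at 1.0723197.
r = ln(1.0723197)/(245/360) = 0.102599 → 10.26%.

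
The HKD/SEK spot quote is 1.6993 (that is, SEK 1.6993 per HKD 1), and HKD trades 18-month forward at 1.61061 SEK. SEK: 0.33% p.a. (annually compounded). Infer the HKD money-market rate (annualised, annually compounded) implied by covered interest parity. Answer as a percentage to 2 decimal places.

3.98%

T = 18/12 years.
F/S = 1.61061/1.6993 = 0.9478079 = (growth of SEK) / (growth of HKD).
The SEK side grows by (1 + 0.0033)^(18/12) = 1.0049541.
Hence g_HKD = 1.060293.
r = 1.060293^(12/18) − 1 = 0.039802 → 3.98%.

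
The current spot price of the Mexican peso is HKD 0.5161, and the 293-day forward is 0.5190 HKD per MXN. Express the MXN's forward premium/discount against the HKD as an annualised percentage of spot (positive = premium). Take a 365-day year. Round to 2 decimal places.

T = 293/365 years.
Period premium: (0.5190 − 0.5161)/0.5161 = 0.0056191.
Annualise by dividing by T: 0.0056191 / (293/365) = 0.007000 → 0.70%.

+0.70%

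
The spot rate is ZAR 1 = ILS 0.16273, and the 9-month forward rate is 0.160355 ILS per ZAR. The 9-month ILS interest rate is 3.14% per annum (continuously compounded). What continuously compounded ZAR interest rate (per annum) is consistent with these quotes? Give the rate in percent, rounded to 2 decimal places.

T = 9/12 years.
CIP gives F = S · g_ILS/g_ZAR, so g_ILS/g_ZAR = 0.160355/0.16273 = 0.9854053.
The ILS side grows by e^(0.0314×9/12) = 1.0238295.
So the ZAR growth factor = 1.0389933.
Take logs: ln 1.0389933 / (9/12) = 0.051003, so 5.10%.

5.10%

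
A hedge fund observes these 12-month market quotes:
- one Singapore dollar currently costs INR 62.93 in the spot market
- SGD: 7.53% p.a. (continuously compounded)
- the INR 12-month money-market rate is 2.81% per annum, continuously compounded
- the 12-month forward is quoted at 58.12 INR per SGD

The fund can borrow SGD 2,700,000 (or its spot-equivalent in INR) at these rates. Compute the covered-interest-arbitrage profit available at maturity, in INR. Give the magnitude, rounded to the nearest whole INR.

T = 1 year.
Keep in SGD, deliver into the forward: 2,700,000·1.07820756464·58.12 = INR 169,196,643.87.
Swap to INR now, deposit: 2,700,000·62.93·1.02849852913 = INR 174,753,213.58.
The quoted forward undervalues SGD, so borrow SGD, convert to INR at spot, deposit the INR at 2.81%, and buy SGD forward at 58.12 to cover the loan.
Arbitrage profit = |169,196,643.87 − 174,753,213.58| = INR 5,556,570.

INR 5,556,570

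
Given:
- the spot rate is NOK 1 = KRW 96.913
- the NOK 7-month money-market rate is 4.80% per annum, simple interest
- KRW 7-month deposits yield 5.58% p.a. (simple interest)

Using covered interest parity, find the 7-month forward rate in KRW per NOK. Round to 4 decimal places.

97.3419

T = 7/12 years.
KRW growth factor: 1 + 0.0558×7/12 = 1.032550.
Growth of 1 NOK over T: 1 + 0.0480×7/12 = 1.028000.
So F = 96.913 × 1.032550 / 1.028000 = 97.341944 (KRW/NOK).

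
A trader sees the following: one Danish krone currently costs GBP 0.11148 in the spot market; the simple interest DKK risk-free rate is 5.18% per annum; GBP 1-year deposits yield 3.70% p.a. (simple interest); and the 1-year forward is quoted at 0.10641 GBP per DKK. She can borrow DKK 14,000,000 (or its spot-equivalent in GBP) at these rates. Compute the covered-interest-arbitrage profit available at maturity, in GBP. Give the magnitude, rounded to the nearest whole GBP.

GBP 51,558

T = 1 year.
Invest the DKK and cover forward: 14,000,000 × 1.051800 × 0.10641 = GBP 1,566,908.53.
Convert at spot and invest in GBP: 14,000,000 × 0.11148 × 1.037000 = GBP 1,618,466.64.
The quoted forward undervalues DKK, so borrow DKK, convert to GBP at spot, deposit the GBP at 3.70%, and buy DKK forward at 0.10641 to cover the loan.
Arbitrage profit = |1,566,908.53 − 1,618,466.64| = GBP 51,558.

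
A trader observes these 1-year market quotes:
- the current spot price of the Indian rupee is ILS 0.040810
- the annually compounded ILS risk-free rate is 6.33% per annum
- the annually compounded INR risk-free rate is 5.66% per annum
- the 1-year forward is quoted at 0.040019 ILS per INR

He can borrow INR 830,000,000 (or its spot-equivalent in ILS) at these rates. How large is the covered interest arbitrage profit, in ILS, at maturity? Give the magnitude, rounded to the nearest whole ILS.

T = 1 year.
Invest the INR and cover forward: 830,000,000 × 1.056600 × 0.040019 = ILS 35,095,782.58.
Convert at spot and invest in ILS: 830,000,000 × 0.040810 × 1.063300 = ILS 36,016,416.59.
The quoted forward undervalues INR, so borrow INR, convert to ILS at spot, deposit the ILS at 6.33%, and buy INR forward at 0.040019 to cover the loan.
Profit = 36,016,416.59 − 35,095,782.58 = ILS 920,634.

ILS 920,634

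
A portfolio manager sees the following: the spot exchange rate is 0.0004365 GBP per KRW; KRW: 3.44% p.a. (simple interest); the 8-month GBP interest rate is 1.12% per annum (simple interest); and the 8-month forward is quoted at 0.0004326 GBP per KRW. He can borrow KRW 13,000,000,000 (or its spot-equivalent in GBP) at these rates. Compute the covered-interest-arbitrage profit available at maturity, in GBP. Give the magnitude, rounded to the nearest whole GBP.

T = 8/12 years.
Route A — deposit KRW, sell forward: 13,000,000,000 × 1.022933333 × 0.0004326 = GBP 5,752,772.48.
Route B — convert at spot, deposit GBP: 13,000,000,000 × 0.0004365 × 1.007466667 = GBP 5,716,869.60.
The quoted forward overvalues KRW, so borrow GBP, buy KRW at spot, deposit the KRW at 3.44%, and sell the proceeds forward at 0.0004326.
The gap between the two covered legs is GBP 35,903.

GBP 35,903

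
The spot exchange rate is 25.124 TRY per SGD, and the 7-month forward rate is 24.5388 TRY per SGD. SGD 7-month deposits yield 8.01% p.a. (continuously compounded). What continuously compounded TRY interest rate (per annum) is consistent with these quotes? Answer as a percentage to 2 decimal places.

3.97%

T = 7/12 years.
CIP gives F = S · g_TRY/g_SGD, so g_TRY/g_SGD = 24.5388/25.124 = 0.9767075.
SGD growth factor: e^(0.0801×7/12) = 1.0478338.
That pins the TRY growth at 1.0234271.
Take logs: ln 1.0234271 / (7/12) = 0.039698, so 3.97%.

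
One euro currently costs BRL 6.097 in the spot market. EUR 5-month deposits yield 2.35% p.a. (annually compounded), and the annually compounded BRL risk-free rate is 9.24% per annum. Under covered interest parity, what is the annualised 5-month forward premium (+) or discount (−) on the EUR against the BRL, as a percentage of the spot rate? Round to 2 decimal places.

+6.60%

T = 5/12 years.
F = S · g_BRL/g_EUR = 6.097 × 1.0375102/1.0097254 = 6.264772.
Annualised premium = (F − S)/S × (1/T) = (6.264772 − 6.097)/6.097 ÷ (5/12) = 6.60%.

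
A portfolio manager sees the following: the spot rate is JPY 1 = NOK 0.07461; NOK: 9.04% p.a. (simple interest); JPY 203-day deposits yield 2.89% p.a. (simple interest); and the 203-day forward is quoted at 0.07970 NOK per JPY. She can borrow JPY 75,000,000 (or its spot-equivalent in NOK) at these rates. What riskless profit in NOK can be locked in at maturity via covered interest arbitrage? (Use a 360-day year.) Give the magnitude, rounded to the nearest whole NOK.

NOK 193,915

T = 203/360 years.
Invest the JPY and cover forward: 75,000,000 × 1.016296389 × 0.07970 = NOK 6,074,911.67.
Convert at spot and invest in NOK: 75,000,000 × 0.07461 × 1.050975556 = NOK 5,880,996.47.
The quoted forward overvalues JPY, so borrow NOK, buy JPY at spot, deposit the JPY at 2.89%, and sell the proceeds forward at 0.07970.
Arbitrage profit = |6,074,911.67 − 5,880,996.47| = NOK 193,915.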